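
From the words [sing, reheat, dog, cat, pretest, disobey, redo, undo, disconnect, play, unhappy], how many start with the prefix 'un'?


Checking each word for prefix 'un':
  'sing' -> no (count: 0)
  'reheat' -> no (count: 0)
  'dog' -> no (count: 0)
  'cat' -> no (count: 0)
  'pretest' -> no (count: 0)
  'disobey' -> no (count: 0)
  'redo' -> no (count: 0)
  'undo' -> YES, starts with 'un' (count: 1)
  'disconnect' -> no (count: 1)
  'play' -> no (count: 1)
  'unhappy' -> YES, starts with 'un' (count: 2)
Total with prefix 'un': 2

2


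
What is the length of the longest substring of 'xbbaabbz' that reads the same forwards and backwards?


Scanning 'xbbaabbz' for palindromic substrings.
Substring at positions 1-6: 'bbaabb'.
Check: reverse('bbaabb') = 'bbaabb' -> palindrome confirmed.
Neighbouring characters ('x' / 'z') break symmetry, so it cannot extend further.
No longer palindromic substring exists; longest length = 6

6


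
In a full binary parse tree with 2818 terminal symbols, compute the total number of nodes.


Leaf nodes (terminals): 2818
Internal nodes = n - 1 = 2818 - 1 = 2817
Total = leaves + internal = 2818 + 2817 = 5635

5635


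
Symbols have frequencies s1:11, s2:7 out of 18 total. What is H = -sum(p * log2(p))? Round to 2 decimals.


Computing entropy H = -sum(p_i * log2(p_i)):
  s1: p = 11/18 = 0.6111, -p*log2(p) = 0.4342
  s2: p = 7/18 = 0.3889, -p*log2(p) = 0.5299
H = sum of terms = 0.9641
Rounded to 2 decimals: 0.96

0.96


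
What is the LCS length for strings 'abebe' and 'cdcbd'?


DP table for LCS of 'abebe' and 'cdcbd':
       c  d  c  b  d
    0  0  0  0  0  0
  a 0  0  0  0  0  0
  b 0  0  0  0  1  1
  e 0  0  0  0  1  1
  b 0  0  0  0  1  1
  e 0  0  0  0  1  1
LCS: 'b'
LCS length = 1

1


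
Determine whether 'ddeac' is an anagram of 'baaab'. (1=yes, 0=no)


Sort characters of 'ddeac': 'acdde'
Sort characters of 'baaab': 'aaabb'
Sorted forms differ -> they are NOT anagrams
Result: 0

0


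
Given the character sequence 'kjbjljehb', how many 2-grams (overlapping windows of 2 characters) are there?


String 'kjbjljehb' has length L = 9.
Number of overlapping n-grams = L - n + 1
Substituting: 9 - 2 + 1 = 8

8


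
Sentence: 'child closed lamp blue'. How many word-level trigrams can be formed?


Word trigrams from [4] words:
  Trigram 1: (child closed lamp)
  Trigram 2: (closed lamp blue)
Total word trigrams: 4 - 2 = 2

2


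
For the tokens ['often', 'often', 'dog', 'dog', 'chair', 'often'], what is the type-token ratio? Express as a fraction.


Tokens: 6
Unique types: ('chair', 'dog', 'often') = 3
TTR = 3/6
Simplify: divide both by 3 -> 1/2
TTR = 1/2

1/2


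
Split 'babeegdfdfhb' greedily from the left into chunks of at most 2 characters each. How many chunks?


'babeegdfdfhb' has 12 characters.
Chunking with max size 2:
  Chunk 1: 'ba' (positions 0-1)
  Chunk 2: 'be' (positions 2-3)
  Chunk 3: 'eg' (positions 4-5)
  Chunk 4: 'df' (positions 6-7)
  Chunk 5: 'df' (positions 8-9)
  Chunk 6: 'hb' (positions 10-11)
Total chunks: ceil(12 / 2) = 6

6


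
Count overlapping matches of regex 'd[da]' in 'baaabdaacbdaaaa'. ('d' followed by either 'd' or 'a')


Pattern: d[da] means 'd' followed by either 'd' or 'a'.
Scanning 'baaabdaacbdaaaa' position-by-position:
  Pos 0: window 'ba' -> no
  Pos 1: window 'aa' -> no
  Pos 2: window 'aa' -> no
  Pos 3: window 'ab' -> no
  Pos 4: window 'bd' -> no
  Pos 5: window 'da' -> MATCH
  Pos 6: window 'aa' -> no
  Pos 7: window 'ac' -> no
  Pos 8: window 'cb' -> no
  Pos 9: window 'bd' -> no
  Pos 10: window 'da' -> MATCH
  Pos 11: window 'aa' -> no
  Pos 12: window 'aa' -> no
  Pos 13: window 'aa' -> no
  Pos 14: window 'a' -> no
Total matches: 2

2


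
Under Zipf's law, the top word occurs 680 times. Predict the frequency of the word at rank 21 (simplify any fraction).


Zipf's law: freq(rank) = f1 / rank
f1 = 680, rank = 21
freq = 680 / 21
GCD(680, 21) = 1
Simplified: 680/21

680/21


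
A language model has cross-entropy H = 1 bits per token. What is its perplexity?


Perplexity formula: PP = 2^H
H = 1
PP = 2^1
Steps: 2^1 = 2
PP = 2

2


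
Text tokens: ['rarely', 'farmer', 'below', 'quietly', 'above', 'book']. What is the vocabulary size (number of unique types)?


Listing all tokens and tracking unique types:
  Token 1: 'rarely' -> NEW (unique so far: 1)
  Token 2: 'farmer' -> NEW (unique so far: 2)
  Token 3: 'below' -> NEW (unique so far: 3)
  Token 4: 'quietly' -> NEW (unique so far: 4)
  Token 5: 'above' -> NEW (unique so far: 5)
  Token 6: 'book' -> NEW (unique so far: 6)
Unique types: ('above', 'below', 'book', 'farmer', 'quietly', 'rarely')
Vocabulary size: 6

6


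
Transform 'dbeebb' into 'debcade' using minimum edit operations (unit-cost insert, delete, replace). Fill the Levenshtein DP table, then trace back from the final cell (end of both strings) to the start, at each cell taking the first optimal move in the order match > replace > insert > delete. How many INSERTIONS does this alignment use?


Edit distance = 5. Backtracking from cell (6, 7) with preference match > replace > insert > delete,
then listing the resulting alignment 'dbeebb' -> 'debcade' left to right:
  Step 1: keep 'd'
  Step 2: insert 'e' [insertion #1]
  Step 3: keep 'b'
  Step 4: replace e->c
  Step 5: replace e->a
  Step 6: replace b->d
  Step 7: replace b->e
Total insertions: 1

1


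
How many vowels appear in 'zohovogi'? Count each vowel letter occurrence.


Scanning each character of 'zohovogi':
  Position 1: 'z' -> consonant (running count: 0)
  Position 2: 'o' -> vowel (running count: 1)
  Position 3: 'h' -> consonant (running count: 1)
  Position 4: 'o' -> vowel (running count: 2)
  Position 5: 'v' -> consonant (running count: 2)
  Position 6: 'o' -> vowel (running count: 3)
  Position 7: 'g' -> consonant (running count: 3)
  Position 8: 'i' -> vowel (running count: 4)
Total vowels: 4

4


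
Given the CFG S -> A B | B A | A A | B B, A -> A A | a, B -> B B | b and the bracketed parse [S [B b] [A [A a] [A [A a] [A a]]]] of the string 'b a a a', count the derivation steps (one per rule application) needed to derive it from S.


Every bracketed nonterminal node [X ...] in the tree is produced by exactly one rule application.
Reading the tree off as a leftmost derivation:
  Step 1: S  =>  B A   (applied S -> B A)
  Step 2: B A  =>  b A   (applied B -> b)
  Step 3: b A  =>  b A A   (applied A -> A A)
  Step 4: b A A  =>  b a A   (applied A -> a)
  Step 5: b a A  =>  b a A A   (applied A -> A A)
  Step 6: b a A A  =>  b a a A   (applied A -> a)
  Step 7: b a a A  =>  b a a a   (applied A -> a)
Final yield: b a a a
Total rewrite steps: 7

7


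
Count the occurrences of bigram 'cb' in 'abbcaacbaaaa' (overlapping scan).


Scanning 'abbcaacbaaaa' for bigram 'cb':
  Position 0: 'ab' -> no
  Position 1: 'bb' -> no
  Position 2: 'bc' -> no
  Position 3: 'ca' -> no
  Position 4: 'aa' -> no
  Position 5: 'ac' -> no
  Position 6: 'cb' -> MATCH
  Position 7: 'ba' -> no
  Position 8: 'aa' -> no
  Position 9: 'aa' -> no
  Position 10: 'aa' -> no
Total matches: 1

1


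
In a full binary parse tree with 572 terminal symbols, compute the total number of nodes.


Leaf nodes (terminals): 572
Internal nodes = n - 1 = 572 - 1 = 571
Total = leaves + internal = 572 + 571 = 1143

1143


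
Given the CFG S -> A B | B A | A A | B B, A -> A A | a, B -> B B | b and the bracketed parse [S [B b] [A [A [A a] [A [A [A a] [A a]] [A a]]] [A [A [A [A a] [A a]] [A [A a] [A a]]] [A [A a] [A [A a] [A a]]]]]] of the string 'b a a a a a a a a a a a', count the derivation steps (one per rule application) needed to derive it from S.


Every bracketed nonterminal node [X ...] in the tree is produced by exactly one rule application.
Reading the tree off as a leftmost derivation:
  Step 1: S  =>  B A   (applied S -> B A)
  Step 2: B A  =>  b A   (applied B -> b)
  Step 3: b A  =>  b A A   (applied A -> A A)
  Step 4: b A A  =>  b A A A   (applied A -> A A)
  Step 5: b A A A  =>  b a A A   (applied A -> a)
  Step 6: b a A A  =>  b a A A A   (applied A -> A A)
  Step 7: b a A A A  =>  b a A A A A   (applied A -> A A)
  Step 8: b a A A A A  =>  b a a A A A   (applied A -> a)
  Step 9: b a a A A A  =>  b a a a A A   (applied A -> a)
  Step 10: b a a a A A  =>  b a a a a A   (applied A -> a)
  Step 11: b a a a a A  =>  b a a a a A A   (applied A -> A A)
  Step 12: b a a a a A A  =>  b a a a a A A A   (applied A -> A A)
  Step 13: b a a a a A A A  =>  b a a a a A A A A   (applied A -> A A)
  Step 14: b a a a a A A A A  =>  b a a a a a A A A   (applied A -> a)
  Step 15: b a a a a a A A A  =>  b a a a a a a A A   (applied A -> a)
  Step 16: b a a a a a a A A  =>  b a a a a a a A A A   (applied A -> A A)
  Step 17: b a a a a a a A A A  =>  b a a a a a a a A A   (applied A -> a)
  Step 18: b a a a a a a a A A  =>  b a a a a a a a a A   (applied A -> a)
  Step 19: b a a a a a a a a A  =>  b a a a a a a a a A A   (applied A -> A A)
  Step 20: b a a a a a a a a A A  =>  b a a a a a a a a a A   (applied A -> a)
  Step 21: b a a a a a a a a a A  =>  b a a a a a a a a a A A   (applied A -> A A)
  Step 22: b a a a a a a a a a A A  =>  b a a a a a a a a a a A   (applied A -> a)
  Step 23: b a a a a a a a a a a A  =>  b a a a a a a a a a a a   (applied A -> a)
Final yield: b a a a a a a a a a a a
Total rewrite steps: 23

23


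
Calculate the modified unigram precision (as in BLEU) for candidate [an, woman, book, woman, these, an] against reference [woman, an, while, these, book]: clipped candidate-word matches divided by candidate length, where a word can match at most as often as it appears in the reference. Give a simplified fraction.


Reference word counts: {'an': 1, 'book': 1, 'these': 1, 'while': 1, 'woman': 1}
Checking each candidate word (with clipping):
  'an' -> in reference (ref count 1, used 1/1) -> match (matches: 1)
  'woman' -> in reference (ref count 1, used 1/1) -> match (matches: 2)
  'book' -> in reference (ref count 1, used 1/1) -> match (matches: 3)
  'woman' -> ref count 1 already used up (1/1) -> clipped, no match (matches: 3)
  'these' -> in reference (ref count 1, used 1/1) -> match (matches: 4)
  'an' -> ref count 1 already used up (1/1) -> clipped, no match (matches: 4)
Clipped matches: 4, Candidate length: 6
Precision = 4/6 = 2/3

2/3


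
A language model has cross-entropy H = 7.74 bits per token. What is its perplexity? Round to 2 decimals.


Perplexity formula: PP = 2^H
H = 7.74
PP = 2^7.74
Decompose: 2^7.74 = 2^7 * 2^0.74
2^7 = 128, 2^0.74 ~ 1.6701758
PP ~ 128 * 1.6701758 = 213.7825024
Rounded to 2 decimals: 213.78

213.78


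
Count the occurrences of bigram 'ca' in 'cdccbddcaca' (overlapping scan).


Scanning 'cdccbddcaca' for bigram 'ca':
  Position 0: 'cd' -> no
  Position 1: 'dc' -> no
  Position 2: 'cc' -> no
  Position 3: 'cb' -> no
  Position 4: 'bd' -> no
  Position 5: 'dd' -> no
  Position 6: 'dc' -> no
  Position 7: 'ca' -> MATCH
  Position 8: 'ac' -> no
  Position 9: 'ca' -> MATCH
Total matches: 2

2


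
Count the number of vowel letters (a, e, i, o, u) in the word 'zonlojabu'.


Scanning each character of 'zonlojabu':
  Position 1: 'z' -> consonant (running count: 0)
  Position 2: 'o' -> vowel (running count: 1)
  Position 3: 'n' -> consonant (running count: 1)
  Position 4: 'l' -> consonant (running count: 1)
  Position 5: 'o' -> vowel (running count: 2)
  Position 6: 'j' -> consonant (running count: 2)
  Position 7: 'a' -> vowel (running count: 3)
  Position 8: 'b' -> consonant (running count: 3)
  Position 9: 'u' -> vowel (running count: 4)
Total vowels: 4

4


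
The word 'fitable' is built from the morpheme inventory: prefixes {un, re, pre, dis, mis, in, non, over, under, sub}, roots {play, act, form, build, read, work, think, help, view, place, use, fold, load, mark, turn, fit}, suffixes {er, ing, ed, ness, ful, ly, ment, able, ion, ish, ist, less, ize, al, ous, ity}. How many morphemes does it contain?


Segmenting 'fitable' against the inventory:
  'fit' -> root (morpheme 1)
  'able' -> suffix (morpheme 2)
Total morphemes: 2

2


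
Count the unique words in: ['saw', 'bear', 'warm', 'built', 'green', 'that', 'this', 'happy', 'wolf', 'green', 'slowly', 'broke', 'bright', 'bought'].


Listing all tokens and tracking unique types:
  Token 1: 'saw' -> NEW (unique so far: 1)
  Token 2: 'bear' -> NEW (unique so far: 2)
  Token 3: 'warm' -> NEW (unique so far: 3)
  Token 4: 'built' -> NEW (unique so far: 4)
  Token 5: 'green' -> NEW (unique so far: 5)
  Token 6: 'that' -> NEW (unique so far: 6)
  Token 7: 'this' -> NEW (unique so far: 7)
  Token 8: 'happy' -> NEW (unique so far: 8)
  Token 9: 'wolf' -> NEW (unique so far: 9)
  Token 10: 'green' -> duplicate (unique so far: 9)
  Token 11: 'slowly' -> NEW (unique so far: 10)
  Token 12: 'broke' -> NEW (unique so far: 11)
  Token 13: 'bright' -> NEW (unique so far: 12)
  Token 14: 'bought' -> NEW (unique so far: 13)
Unique types: ('bear', 'bought', 'bright', 'broke', 'built', 'green', 'happy', 'saw', 'slowly', 'that', 'this', 'warm', 'wolf')
Vocabulary size: 13

13


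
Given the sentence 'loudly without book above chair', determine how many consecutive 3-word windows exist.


Word trigrams from [5] words:
  Trigram 1: (loudly without book)
  Trigram 2: (without book above)
  Trigram 3: (book above chair)
Total word trigrams: 5 - 2 = 3

3


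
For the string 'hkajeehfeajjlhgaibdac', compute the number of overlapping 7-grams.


String 'hkajeehfeajjlhgaibdac' has length L = 21.
Number of overlapping n-grams = L - n + 1
Substituting: 21 - 7 + 1 = 15

15


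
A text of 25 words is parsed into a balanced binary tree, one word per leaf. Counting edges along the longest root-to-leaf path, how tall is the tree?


In a balanced binary tree with n leaves the deepest leaf is ceil(log2(n)) edges below the root.
log2(25) = 4.6439
ceil(4.6439) = 5
height (edges) = 5

5


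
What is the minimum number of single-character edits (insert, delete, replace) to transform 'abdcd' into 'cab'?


Building DP table for s1='abdcd' (len 5) and s2='cab' (len 3):
       c  a  b
    0  1  2  3
  a 1  1  1  2
  b 2  2  2  1
  d 3  3  3  2
  c 4  3  4  3
  d 5  4  4  4
Edit distance = dp[5][3] = 4

4


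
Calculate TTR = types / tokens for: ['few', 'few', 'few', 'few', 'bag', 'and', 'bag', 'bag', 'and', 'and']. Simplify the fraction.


Tokens: 10
Unique types: ('and', 'bag', 'few') = 3
TTR = 3/10
Already in lowest terms.

3/10


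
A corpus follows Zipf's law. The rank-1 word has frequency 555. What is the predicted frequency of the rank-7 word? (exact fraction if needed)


Zipf's law: freq(rank) = f1 / rank
f1 = 555, rank = 7
freq = 555 / 7
GCD(555, 7) = 1
Simplified: 555/7

555/7


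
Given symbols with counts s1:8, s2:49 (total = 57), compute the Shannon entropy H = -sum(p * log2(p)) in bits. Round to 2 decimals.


Computing entropy H = -sum(p_i * log2(p_i)):
  s1: p = 8/57 = 0.1404, -p*log2(p) = 0.3976
  s2: p = 49/57 = 0.8596, -p*log2(p) = 0.1876
H = sum of terms = 0.5852
Rounded to 2 decimals: 0.59

0.59


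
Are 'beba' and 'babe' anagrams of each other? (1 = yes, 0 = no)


Sort characters of 'beba': 'abbe'
Sort characters of 'babe': 'abbe'
Sorted forms match -> they ARE anagrams
Result: 1

1


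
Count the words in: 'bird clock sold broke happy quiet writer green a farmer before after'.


Counting words by splitting on spaces:
  Word 1: 'bird'
  Word 2: 'clock'
  Word 3: 'sold'
  Word 4: 'broke'
  Word 5: 'happy'
  Word 6: 'quiet'
  Word 7: 'writer'
  Word 8: 'green'
  Word 9: 'a'
  Word 10: 'farmer'
  Word 11: 'before'
  Word 12: 'after'
Total words: 12

12


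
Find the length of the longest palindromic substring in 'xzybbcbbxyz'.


Scanning 'xzybbcbbxyz' for palindromic substrings.
Substring at positions 3-7: 'bbcbb'.
Check: reverse('bbcbb') = 'bbcbb' -> palindrome confirmed.
Neighbouring characters ('y' / 'x') break symmetry, so it cannot extend further.
No longer palindromic substring exists; longest length = 5

5


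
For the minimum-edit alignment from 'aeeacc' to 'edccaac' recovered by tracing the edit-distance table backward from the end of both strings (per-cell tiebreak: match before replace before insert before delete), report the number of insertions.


Edit distance = 5. Backtracking from cell (6, 7) with preference match > replace > insert > delete,
then listing the resulting alignment 'aeeacc' -> 'edccaac' left to right:
  Step 1: insert 'e' [insertion #1]
  Step 2: replace a->d
  Step 3: replace e->c
  Step 4: replace e->c
  Step 5: keep 'a'
  Step 6: replace c->a
  Step 7: keep 'c'
Total insertions: 1

1


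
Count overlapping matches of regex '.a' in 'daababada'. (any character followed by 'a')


Pattern: .a means any character followed by 'a'.
Scanning 'daababada' position-by-position:
  Pos 0: window 'da' -> MATCH
  Pos 1: window 'aa' -> MATCH
  Pos 2: window 'ab' -> no
  Pos 3: window 'ba' -> MATCH
  Pos 4: window 'ab' -> no
  Pos 5: window 'ba' -> MATCH
  Pos 6: window 'ad' -> no
  Pos 7: window 'da' -> MATCH
  Pos 8: window 'a' -> no
Total matches: 5

5


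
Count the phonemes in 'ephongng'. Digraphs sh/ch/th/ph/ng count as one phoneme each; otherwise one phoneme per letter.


Parsing 'ephongng' greedily, digraphs first:
  'e' -> vowel phoneme (phonemes so far: 1)
  'ph' -> digraph (1 consonant phoneme) (phonemes so far: 2)
  'o' -> vowel phoneme (phonemes so far: 3)
  'ng' -> digraph (1 consonant phoneme) (phonemes so far: 4)
  'ng' -> digraph (1 consonant phoneme) (phonemes so far: 5)
Total phonemes: 5

5


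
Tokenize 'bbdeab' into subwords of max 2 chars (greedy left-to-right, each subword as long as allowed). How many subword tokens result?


'bbdeab' has 6 characters.
Chunking with max size 2:
  Chunk 1: 'bb' (positions 0-1)
  Chunk 2: 'de' (positions 2-3)
  Chunk 3: 'ab' (positions 4-5)
Total chunks: ceil(6 / 2) = 3

3


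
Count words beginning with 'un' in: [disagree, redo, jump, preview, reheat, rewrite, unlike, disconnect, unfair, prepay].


Checking each word for prefix 'un':
  'disagree' -> no (count: 0)
  'redo' -> no (count: 0)
  'jump' -> no (count: 0)
  'preview' -> no (count: 0)
  'reheat' -> no (count: 0)
  'rewrite' -> no (count: 0)
  'unlike' -> YES, starts with 'un' (count: 1)
  'disconnect' -> no (count: 1)
  'unfair' -> YES, starts with 'un' (count: 2)
  'prepay' -> no (count: 2)
Total with prefix 'un': 2

2


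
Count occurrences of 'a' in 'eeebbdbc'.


Scanning 'eeebbdbc' for 'a':
  No matches found.
Total occurrences of 'a': 0

0


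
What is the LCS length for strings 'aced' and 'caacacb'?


DP table for LCS of 'aced' and 'caacacb':
       c  a  a  c  a  c  b
    0  0  0  0  0  0  0  0
  a 0  0  1  1  1  1  1  1
  c 0  1  1  1  2  2  2  2
  e 0  1  1  1  2  2  2  2
  d 0  1  1  1  2  2  2  2
LCS: 'ac'
LCS length = 2

2


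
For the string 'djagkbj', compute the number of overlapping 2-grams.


String 'djagkbj' has length L = 7.
Number of overlapping n-grams = L - n + 1
Substituting: 7 - 2 + 1 = 6

6


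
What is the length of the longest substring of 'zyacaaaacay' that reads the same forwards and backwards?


Scanning 'zyacaaaacay' for palindromic substrings.
Substring at positions 1-10: 'yacaaaacay'.
Check: reverse('yacaaaacay') = 'yacaaaacay' -> palindrome confirmed.
Neighbouring characters ('z' / '-') break symmetry, so it cannot extend further.
No longer palindromic substring exists; longest length = 10

10


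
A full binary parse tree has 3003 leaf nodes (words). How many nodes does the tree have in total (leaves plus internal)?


Leaf nodes (terminals): 3003
Internal nodes = n - 1 = 3003 - 1 = 3002
Total = leaves + internal = 3003 + 3002 = 6005

6005


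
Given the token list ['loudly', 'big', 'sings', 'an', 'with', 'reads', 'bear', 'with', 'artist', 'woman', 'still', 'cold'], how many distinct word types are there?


Listing all tokens and tracking unique types:
  Token 1: 'loudly' -> NEW (unique so far: 1)
  Token 2: 'big' -> NEW (unique so far: 2)
  Token 3: 'sings' -> NEW (unique so far: 3)
  Token 4: 'an' -> NEW (unique so far: 4)
  Token 5: 'with' -> NEW (unique so far: 5)
  Token 6: 'reads' -> NEW (unique so far: 6)
  Token 7: 'bear' -> NEW (unique so far: 7)
  Token 8: 'with' -> duplicate (unique so far: 7)
  Token 9: 'artist' -> NEW (unique so far: 8)
  Token 10: 'woman' -> NEW (unique so far: 9)
  Token 11: 'still' -> NEW (unique so far: 10)
  Token 12: 'cold' -> NEW (unique so far: 11)
Unique types: ('an', 'artist', 'bear', 'big', 'cold', 'loudly', 'reads', 'sings', 'still', 'with', 'woman')
Vocabulary size: 11

11


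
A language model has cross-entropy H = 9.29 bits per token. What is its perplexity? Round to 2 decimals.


Perplexity formula: PP = 2^H
H = 9.29
PP = 2^9.29
Decompose: 2^9.29 = 2^9 * 2^0.29
2^9 = 512, 2^0.29 ~ 1.2226403
PP ~ 512 * 1.2226403 = 625.9918336
Rounded to 2 decimals: 625.99

625.99


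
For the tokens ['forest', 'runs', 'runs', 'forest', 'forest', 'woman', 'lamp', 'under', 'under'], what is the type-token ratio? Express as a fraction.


Tokens: 9
Unique types: ('forest', 'lamp', 'runs', 'under', 'woman') = 5
TTR = 5/9
Already in lowest terms.

5/9


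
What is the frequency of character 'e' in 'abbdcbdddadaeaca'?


Scanning 'abbdcbdddadaeaca' for 'e':
  Position 12: 'e' -> MATCH (count: 1)
Total occurrences of 'e': 1

1


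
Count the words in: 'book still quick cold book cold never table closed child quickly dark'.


Counting words by splitting on spaces:
  Word 1: 'book'
  Word 2: 'still'
  Word 3: 'quick'
  Word 4: 'cold'
  Word 5: 'book'
  Word 6: 'cold'
  Word 7: 'never'
  Word 8: 'table'
  Word 9: 'closed'
  Word 10: 'child'
  Word 11: 'quickly'
  Word 12: 'dark'
Total words: 12

12


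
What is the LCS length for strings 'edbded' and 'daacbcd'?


DP table for LCS of 'edbded' and 'daacbcd':
       d  a  a  c  b  c  d
    0  0  0  0  0  0  0  0
  e 0  0  0  0  0  0  0  0
  d 0  1  1  1  1  1  1  1
  b 0  1  1  1  1  2  2  2
  d 0  1  1  1  1  2  2  3
  e 0  1  1  1  1  2  2  3
  d 0  1  1  1  1  2  2  3
LCS: 'dbd'
LCS length = 3

3


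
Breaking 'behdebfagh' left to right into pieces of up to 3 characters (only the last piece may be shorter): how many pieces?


'behdebfagh' has 10 characters.
Chunking with max size 3:
  Chunk 1: 'beh' (positions 0-2)
  Chunk 2: 'deb' (positions 3-5)
  Chunk 3: 'fag' (positions 6-8)
  Chunk 4: 'h' (positions 9-9)
Total chunks: ceil(10 / 3) = 4

4


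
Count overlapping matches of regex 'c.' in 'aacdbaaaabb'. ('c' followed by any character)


Pattern: c. means 'c' followed by any character.
Scanning 'aacdbaaaabb' position-by-position:
  Pos 0: window 'aa' -> no
  Pos 1: window 'ac' -> no
  Pos 2: window 'cd' -> MATCH
  Pos 3: window 'db' -> no
  Pos 4: window 'ba' -> no
  Pos 5: window 'aa' -> no
  Pos 6: window 'aa' -> no
  Pos 7: window 'aa' -> no
  Pos 8: window 'ab' -> no
  Pos 9: window 'bb' -> no
  Pos 10: window 'b' -> no
Total matches: 1

1


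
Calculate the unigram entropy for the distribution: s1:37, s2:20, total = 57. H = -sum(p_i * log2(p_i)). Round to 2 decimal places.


Computing entropy H = -sum(p_i * log2(p_i)):
  s1: p = 37/57 = 0.6491, -p*log2(p) = 0.4047
  s2: p = 20/57 = 0.3509, -p*log2(p) = 0.5302
H = sum of terms = 0.9349
Rounded to 2 decimals: 0.93

0.93


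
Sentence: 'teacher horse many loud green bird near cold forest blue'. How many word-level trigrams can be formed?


Word trigrams from [10] words:
  Trigram 1: (teacher horse many)
  Trigram 2: (horse many loud)
  Trigram 3: (many loud green)
  Trigram 4: (loud green bird)
  Trigram 5: (green bird near)
  Trigram 6: (bird near cold)
  Trigram 7: (near cold forest)
  Trigram 8: (cold forest blue)
Total word trigrams: 10 - 2 = 8

8


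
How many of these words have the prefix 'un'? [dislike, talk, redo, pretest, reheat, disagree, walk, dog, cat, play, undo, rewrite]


Checking each word for prefix 'un':
  'dislike' -> no (count: 0)
  'talk' -> no (count: 0)
  'redo' -> no (count: 0)
  'pretest' -> no (count: 0)
  'reheat' -> no (count: 0)
  'disagree' -> no (count: 0)
  'walk' -> no (count: 0)
  'dog' -> no (count: 0)
  'cat' -> no (count: 0)
  'play' -> no (count: 0)
  'undo' -> YES, starts with 'un' (count: 1)
  'rewrite' -> no (count: 1)
Total with prefix 'un': 1

1


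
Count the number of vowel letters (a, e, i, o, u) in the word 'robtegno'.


Scanning each character of 'robtegno':
  Position 1: 'r' -> consonant (running count: 0)
  Position 2: 'o' -> vowel (running count: 1)
  Position 3: 'b' -> consonant (running count: 1)
  Position 4: 't' -> consonant (running count: 1)
  Position 5: 'e' -> vowel (running count: 2)
  Position 6: 'g' -> consonant (running count: 2)
  Position 7: 'n' -> consonant (running count: 2)
  Position 8: 'o' -> vowel (running count: 3)
Total vowels: 3

3


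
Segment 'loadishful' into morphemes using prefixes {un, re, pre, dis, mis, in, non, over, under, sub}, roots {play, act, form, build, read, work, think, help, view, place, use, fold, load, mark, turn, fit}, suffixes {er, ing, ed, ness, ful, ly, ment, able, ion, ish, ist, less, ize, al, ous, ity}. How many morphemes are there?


Segmenting 'loadishful' against the inventory:
  'load' -> root (morpheme 1)
  'ish' -> suffix (morpheme 2)
  'ful' -> suffix (morpheme 3)
Total morphemes: 3

3


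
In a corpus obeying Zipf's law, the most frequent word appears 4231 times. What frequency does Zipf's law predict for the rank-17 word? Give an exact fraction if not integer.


Zipf's law: freq(rank) = f1 / rank
f1 = 4231, rank = 17
freq = 4231 / 17
GCD(4231, 17) = 1
Simplified: 4231/17

4231/17


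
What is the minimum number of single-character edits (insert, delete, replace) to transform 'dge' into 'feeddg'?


Building DP table for s1='dge' (len 3) and s2='feeddg' (len 6):
       f  e  e  d  d  g
    0  1  2  3  4  5  6
  d 1  1  2  3  3  4  5
  g 2  2  2  3  4  4  4
  e 3  3  2  2  3  4  5
Edit distance = dp[3][6] = 5

5


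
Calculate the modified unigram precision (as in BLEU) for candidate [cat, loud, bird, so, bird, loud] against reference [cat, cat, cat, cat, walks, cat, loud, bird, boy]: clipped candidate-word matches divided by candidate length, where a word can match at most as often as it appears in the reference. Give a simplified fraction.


Reference word counts: {'bird': 1, 'boy': 1, 'cat': 5, 'loud': 1, 'walks': 1}
Checking each candidate word (with clipping):
  'cat' -> in reference (ref count 5, used 1/5) -> match (matches: 1)
  'loud' -> in reference (ref count 1, used 1/1) -> match (matches: 2)
  'bird' -> in reference (ref count 1, used 1/1) -> match (matches: 3)
  'so' -> not in reference -> no match (matches: 3)
  'bird' -> ref count 1 already used up (1/1) -> clipped, no match (matches: 3)
  'loud' -> ref count 1 already used up (1/1) -> clipped, no match (matches: 3)
Clipped matches: 3, Candidate length: 6
Precision = 3/6 = 1/2

1/2


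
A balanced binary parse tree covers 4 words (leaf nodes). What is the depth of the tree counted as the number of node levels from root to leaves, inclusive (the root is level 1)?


In a balanced binary tree with n leaves the deepest leaf is ceil(log2(n)) edges below the root,
so counting node levels inclusive of root and leaves gives ceil(log2(n)) + 1 levels.
log2(4) = 2.0000
ceil(2.0000) = 2
levels = 2 + 1 = 3

3


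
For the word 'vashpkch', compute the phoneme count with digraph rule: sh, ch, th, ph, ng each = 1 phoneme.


Parsing 'vashpkch' greedily, digraphs first:
  'v' -> consonant phoneme (phonemes so far: 1)
  'a' -> vowel phoneme (phonemes so far: 2)
  'sh' -> digraph (1 consonant phoneme) (phonemes so far: 3)
  'p' -> consonant phoneme (phonemes so far: 4)
  'k' -> consonant phoneme (phonemes so far: 5)
  'ch' -> digraph (1 consonant phoneme) (phonemes so far: 6)
Total phonemes: 6

6


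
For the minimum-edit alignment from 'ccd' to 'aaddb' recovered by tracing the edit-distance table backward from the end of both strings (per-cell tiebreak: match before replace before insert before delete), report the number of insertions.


Edit distance = 4. Backtracking from cell (3, 5) with preference match > replace > insert > delete,
then listing the resulting alignment 'ccd' -> 'aaddb' left to right:
  Step 1: insert 'a' [insertion #1]
  Step 2: replace c->a
  Step 3: replace c->d
  Step 4: keep 'd'
  Step 5: insert 'b' [insertion #2]
Total insertions: 2

2


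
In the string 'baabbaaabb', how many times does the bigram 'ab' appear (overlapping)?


Scanning 'baabbaaabb' for bigram 'ab':
  Position 0: 'ba' -> no
  Position 1: 'aa' -> no
  Position 2: 'ab' -> MATCH
  Position 3: 'bb' -> no
  Position 4: 'ba' -> no
  Position 5: 'aa' -> no
  Position 6: 'aa' -> no
  Position 7: 'ab' -> MATCH
  Position 8: 'bb' -> no
Total matches: 2

2


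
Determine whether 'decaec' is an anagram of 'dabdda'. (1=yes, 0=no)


Sort characters of 'decaec': 'accdee'
Sort characters of 'dabdda': 'aabddd'
Sorted forms differ -> they are NOT anagrams
Result: 0

0


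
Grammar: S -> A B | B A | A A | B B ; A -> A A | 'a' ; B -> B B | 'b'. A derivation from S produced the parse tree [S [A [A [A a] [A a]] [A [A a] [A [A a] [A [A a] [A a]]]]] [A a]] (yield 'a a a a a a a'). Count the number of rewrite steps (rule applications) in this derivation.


Every bracketed nonterminal node [X ...] in the tree is produced by exactly one rule application.
Reading the tree off as a leftmost derivation:
  Step 1: S  =>  A A   (applied S -> A A)
  Step 2: A A  =>  A A A   (applied A -> A A)
  Step 3: A A A  =>  A A A A   (applied A -> A A)
  Step 4: A A A A  =>  a A A A   (applied A -> a)
  Step 5: a A A A  =>  a a A A   (applied A -> a)
  Step 6: a a A A  =>  a a A A A   (applied A -> A A)
  Step 7: a a A A A  =>  a a a A A   (applied A -> a)
  Step 8: a a a A A  =>  a a a A A A   (applied A -> A A)
  Step 9: a a a A A A  =>  a a a a A A   (applied A -> a)
  Step 10: a a a a A A  =>  a a a a A A A   (applied A -> A A)
  Step 11: a a a a A A A  =>  a a a a a A A   (applied A -> a)
  Step 12: a a a a a A A  =>  a a a a a a A   (applied A -> a)
  Step 13: a a a a a a A  =>  a a a a a a a   (applied A -> a)
Final yield: a a a a a a a
Total rewrite steps: 13

13


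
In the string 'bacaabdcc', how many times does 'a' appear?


Scanning 'bacaabdcc' for 'a':
  Position 1: 'a' -> MATCH (count: 1)
  Position 3: 'a' -> MATCH (count: 2)
  Position 4: 'a' -> MATCH (count: 3)
Total occurrences of 'a': 3

3


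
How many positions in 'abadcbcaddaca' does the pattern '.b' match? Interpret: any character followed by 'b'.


Pattern: .b means any character followed by 'b'.
Scanning 'abadcbcaddaca' position-by-position:
  Pos 0: window 'ab' -> MATCH
  Pos 1: window 'ba' -> no
  Pos 2: window 'ad' -> no
  Pos 3: window 'dc' -> no
  Pos 4: window 'cb' -> MATCH
  Pos 5: window 'bc' -> no
  Pos 6: window 'ca' -> no
  Pos 7: window 'ad' -> no
  Pos 8: window 'dd' -> no
  Pos 9: window 'da' -> no
  Pos 10: window 'ac' -> no
  Pos 11: window 'ca' -> no
  Pos 12: window 'a' -> no
Total matches: 2

2


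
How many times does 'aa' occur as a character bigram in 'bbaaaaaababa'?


Scanning 'bbaaaaaababa' for bigram 'aa':
  Position 0: 'bb' -> no
  Position 1: 'ba' -> no
  Position 2: 'aa' -> MATCH
  Position 3: 'aa' -> MATCH
  Position 4: 'aa' -> MATCH
  Position 5: 'aa' -> MATCH
  Position 6: 'aa' -> MATCH
  Position 7: 'ab' -> no
  Position 8: 'ba' -> no
  Position 9: 'ab' -> no
  Position 10: 'ba' -> no
Total matches: 5

5


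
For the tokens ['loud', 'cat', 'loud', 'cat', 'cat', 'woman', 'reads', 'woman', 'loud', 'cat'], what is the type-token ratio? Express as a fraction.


Tokens: 10
Unique types: ('cat', 'loud', 'reads', 'woman') = 4
TTR = 4/10
Simplify: divide both by 2 -> 2/5
TTR = 2/5

2/5


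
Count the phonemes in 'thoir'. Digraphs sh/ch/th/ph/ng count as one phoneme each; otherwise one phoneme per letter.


Parsing 'thoir' greedily, digraphs first:
  'th' -> digraph (1 consonant phoneme) (phonemes so far: 1)
  'o' -> vowel phoneme (phonemes so far: 2)
  'i' -> vowel phoneme (phonemes so far: 3)
  'r' -> consonant phoneme (phonemes so far: 4)
Total phonemes: 4

4


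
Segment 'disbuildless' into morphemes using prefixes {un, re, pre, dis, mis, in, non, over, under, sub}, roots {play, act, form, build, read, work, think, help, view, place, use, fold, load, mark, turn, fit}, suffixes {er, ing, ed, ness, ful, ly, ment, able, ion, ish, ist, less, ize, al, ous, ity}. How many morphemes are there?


Segmenting 'disbuildless' against the inventory:
  'dis' -> prefix (morpheme 1)
  'build' -> root (morpheme 2)
  'less' -> suffix (morpheme 3)
Total morphemes: 3

3


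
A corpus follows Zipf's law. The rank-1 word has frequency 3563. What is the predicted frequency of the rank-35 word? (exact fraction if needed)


Zipf's law: freq(rank) = f1 / rank
f1 = 3563, rank = 35
freq = 3563 / 35
GCD(3563, 35) = 7
Simplified: 509/5

509/5


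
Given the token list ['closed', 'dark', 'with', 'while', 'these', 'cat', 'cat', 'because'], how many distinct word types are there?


Listing all tokens and tracking unique types:
  Token 1: 'closed' -> NEW (unique so far: 1)
  Token 2: 'dark' -> NEW (unique so far: 2)
  Token 3: 'with' -> NEW (unique so far: 3)
  Token 4: 'while' -> NEW (unique so far: 4)
  Token 5: 'these' -> NEW (unique so far: 5)
  Token 6: 'cat' -> NEW (unique so far: 6)
  Token 7: 'cat' -> duplicate (unique so far: 6)
  Token 8: 'because' -> NEW (unique so far: 7)
Unique types: ('because', 'cat', 'closed', 'dark', 'these', 'while', 'with')
Vocabulary size: 7

7


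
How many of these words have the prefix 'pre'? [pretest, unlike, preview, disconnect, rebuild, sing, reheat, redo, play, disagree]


Checking each word for prefix 'pre':
  'pretest' -> YES, starts with 'pre' (count: 1)
  'unlike' -> no (count: 1)
  'preview' -> YES, starts with 'pre' (count: 2)
  'disconnect' -> no (count: 2)
  'rebuild' -> no (count: 2)
  'sing' -> no (count: 2)
  'reheat' -> no (count: 2)
  'redo' -> no (count: 2)
  'play' -> no (count: 2)
  'disagree' -> no (count: 2)
Total with prefix 'pre': 2

2


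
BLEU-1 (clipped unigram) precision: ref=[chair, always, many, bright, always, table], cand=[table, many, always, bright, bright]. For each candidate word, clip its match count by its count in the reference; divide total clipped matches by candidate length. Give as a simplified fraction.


Reference word counts: {'always': 2, 'bright': 1, 'chair': 1, 'many': 1, 'table': 1}
Checking each candidate word (with clipping):
  'table' -> in reference (ref count 1, used 1/1) -> match (matches: 1)
  'many' -> in reference (ref count 1, used 1/1) -> match (matches: 2)
  'always' -> in reference (ref count 2, used 1/2) -> match (matches: 3)
  'bright' -> in reference (ref count 1, used 1/1) -> match (matches: 4)
  'bright' -> ref count 1 already used up (1/1) -> clipped, no match (matches: 4)
Clipped matches: 4, Candidate length: 5
Precision = 4/5

4/5


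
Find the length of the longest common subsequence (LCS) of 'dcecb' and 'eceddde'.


DP table for LCS of 'dcecb' and 'eceddde':
       e  c  e  d  d  d  e
    0  0  0  0  0  0  0  0
  d 0  0  0  0  1  1  1  1
  c 0  0  1  1  1  1  1  1
  e 0  1  1  2  2  2  2  2
  c 0  1  2  2  2  2  2  2
  b 0  1  2  2  2  2  2  2
LCS: 'de'
LCS length = 2

2


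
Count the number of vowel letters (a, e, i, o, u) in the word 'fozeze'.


Scanning each character of 'fozeze':
  Position 1: 'f' -> consonant (running count: 0)
  Position 2: 'o' -> vowel (running count: 1)
  Position 3: 'z' -> consonant (running count: 1)
  Position 4: 'e' -> vowel (running count: 2)
  Position 5: 'z' -> consonant (running count: 2)
  Position 6: 'e' -> vowel (running count: 3)
Total vowels: 3

3


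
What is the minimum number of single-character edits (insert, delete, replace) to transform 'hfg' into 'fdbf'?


Building DP table for s1='hfg' (len 3) and s2='fdbf' (len 4):
       f  d  b  f
    0  1  2  3  4
  h 1  1  2  3  4
  f 2  1  2  3  3
  g 3  2  2  3  4
Edit distance = dp[3][4] = 4

4


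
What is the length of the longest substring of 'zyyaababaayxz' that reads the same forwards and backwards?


Scanning 'zyyaababaayxz' for palindromic substrings.
Substring at positions 2-10: 'yaababaay'.
Check: reverse('yaababaay') = 'yaababaay' -> palindrome confirmed.
Neighbouring characters ('y' / 'x') break symmetry, so it cannot extend further.
No longer palindromic substring exists; longest length = 9

9


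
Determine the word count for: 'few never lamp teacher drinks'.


Counting words by splitting on spaces:
  Word 1: 'few'
  Word 2: 'never'
  Word 3: 'lamp'
  Word 4: 'teacher'
  Word 5: 'drinks'
Total words: 5

5


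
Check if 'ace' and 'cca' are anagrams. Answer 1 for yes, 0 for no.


Sort characters of 'ace': 'ace'
Sort characters of 'cca': 'acc'
Sorted forms differ -> they are NOT anagrams
Result: 0

0


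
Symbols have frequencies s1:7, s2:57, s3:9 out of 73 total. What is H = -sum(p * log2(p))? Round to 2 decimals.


Computing entropy H = -sum(p_i * log2(p_i)):
  s1: p = 7/73 = 0.0959, -p*log2(p) = 0.3243
  s2: p = 57/73 = 0.7808, -p*log2(p) = 0.2787
  s3: p = 9/73 = 0.1233, -p*log2(p) = 0.3723
H = sum of terms = 0.9753
Rounded to 2 decimals: 0.98

0.98


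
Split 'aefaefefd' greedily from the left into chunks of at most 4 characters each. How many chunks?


'aefaefefd' has 9 characters.
Chunking with max size 4:
  Chunk 1: 'aefa' (positions 0-3)
  Chunk 2: 'efef' (positions 4-7)
  Chunk 3: 'd' (positions 8-8)
Total chunks: ceil(9 / 4) = 3

3


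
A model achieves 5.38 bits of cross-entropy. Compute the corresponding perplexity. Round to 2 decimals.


Perplexity formula: PP = 2^H
H = 5.38
PP = 2^5.38
Decompose: 2^5.38 = 2^5 * 2^0.38
2^5 = 32, 2^0.38 ~ 1.3013419
PP ~ 32 * 1.3013419 = 41.6429408
Rounded to 2 decimals: 41.64

41.64


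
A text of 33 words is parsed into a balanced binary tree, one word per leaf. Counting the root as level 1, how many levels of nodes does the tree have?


In a balanced binary tree with n leaves the deepest leaf is ceil(log2(n)) edges below the root,
so counting node levels inclusive of root and leaves gives ceil(log2(n)) + 1 levels.
log2(33) = 5.0444
ceil(5.0444) = 6
levels = 6 + 1 = 7

7


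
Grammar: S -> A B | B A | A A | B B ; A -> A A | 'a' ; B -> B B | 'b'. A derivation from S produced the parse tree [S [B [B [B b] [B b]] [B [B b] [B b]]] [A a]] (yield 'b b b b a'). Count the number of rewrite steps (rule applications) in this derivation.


Every bracketed nonterminal node [X ...] in the tree is produced by exactly one rule application.
Reading the tree off as a leftmost derivation:
  Step 1: S  =>  B A   (applied S -> B A)
  Step 2: B A  =>  B B A   (applied B -> B B)
  Step 3: B B A  =>  B B B A   (applied B -> B B)
  Step 4: B B B A  =>  b B B A   (applied B -> b)
  Step 5: b B B A  =>  b b B A   (applied B -> b)
  Step 6: b b B A  =>  b b B B A   (applied B -> B B)
  Step 7: b b B B A  =>  b b b B A   (applied B -> b)
  Step 8: b b b B A  =>  b b b b A   (applied B -> b)
  Step 9: b b b b A  =>  b b b b a   (applied A -> a)
Final yield: b b b b a
Total rewrite steps: 9

9


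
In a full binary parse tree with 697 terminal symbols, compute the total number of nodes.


Leaf nodes (terminals): 697
Internal nodes = n - 1 = 697 - 1 = 696
Total = leaves + internal = 697 + 696 = 1393

1393


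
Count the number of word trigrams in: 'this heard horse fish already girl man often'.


Word trigrams from [8] words:
  Trigram 1: (this heard horse)
  Trigram 2: (heard horse fish)
  Trigram 3: (horse fish already)
  Trigram 4: (fish already girl)
  Trigram 5: (already girl man)
  Trigram 6: (girl man often)
Total word trigrams: 8 - 2 = 6

6


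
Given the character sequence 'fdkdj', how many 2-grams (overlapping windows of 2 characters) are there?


String 'fdkdj' has length L = 5.
Number of overlapping n-grams = L - n + 1
Substituting: 5 - 2 + 1 = 4

4


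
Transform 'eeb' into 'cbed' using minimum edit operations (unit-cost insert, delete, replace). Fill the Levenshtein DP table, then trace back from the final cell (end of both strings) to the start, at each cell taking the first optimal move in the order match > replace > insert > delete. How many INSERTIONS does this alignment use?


Edit distance = 3. Backtracking from cell (3, 4) with preference match > replace > insert > delete,
then listing the resulting alignment 'eeb' -> 'cbed' left to right:
  Step 1: insert 'c' [insertion #1]
  Step 2: replace e->b
  Step 3: keep 'e'
  Step 4: replace b->d
Total insertions: 1

1
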